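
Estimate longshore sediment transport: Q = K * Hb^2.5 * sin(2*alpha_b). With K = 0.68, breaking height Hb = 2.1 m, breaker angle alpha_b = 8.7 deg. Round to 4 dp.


Q = K * Hb^2.5 * sin(2 * alpha_b)
Hb^2.5 = 2.1^2.5 = 6.390697
sin(2 * 8.7) = sin(17.4) = 0.299041
Q = 0.68 * 6.390697 * 0.299041
Q = 1.2995 m^3/s

1.2995


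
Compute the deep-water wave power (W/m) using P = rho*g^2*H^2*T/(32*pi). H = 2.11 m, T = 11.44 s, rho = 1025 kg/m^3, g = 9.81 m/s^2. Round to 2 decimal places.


P = rho * g^2 * H^2 * T / (32 * pi)
P = 1025 * 9.81^2 * 2.11^2 * 11.44 / (32 * pi)
P = 1025 * 96.2361 * 4.4521 * 11.44 / 100.53096
P = 49975.02 W/m

49975.02


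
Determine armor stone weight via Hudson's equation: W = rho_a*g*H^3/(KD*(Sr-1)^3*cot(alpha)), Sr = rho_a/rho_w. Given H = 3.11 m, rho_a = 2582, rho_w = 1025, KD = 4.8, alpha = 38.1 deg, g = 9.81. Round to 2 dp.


Sr = rho_a / rho_w = 2582 / 1025 = 2.519024
(Sr - 1) = 1.519024
(Sr - 1)^3 = 3.505050
cot(38.1) = 1 / tan(38.1) = 1 / 0.784100 = 1.275347
Numerator = 2582 * 9.81 * 3.11^3 = 761914.8047
Denominator = 4.8 * 3.505050 * 1.275347 = 21.456750
W = 761914.8047 / 21.456750
W = 35509.33 N

35509.33


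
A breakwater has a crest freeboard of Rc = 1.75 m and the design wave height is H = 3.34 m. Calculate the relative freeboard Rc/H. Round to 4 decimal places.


Relative freeboard = Rc / H
= 1.75 / 3.34
= 0.5240

0.5240


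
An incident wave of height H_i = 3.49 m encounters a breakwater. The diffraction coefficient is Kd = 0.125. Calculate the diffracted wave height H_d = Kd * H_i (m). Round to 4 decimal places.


H_d = Kd * H_i
H_d = 0.125 * 3.49
H_d = 0.4363 m

0.4363


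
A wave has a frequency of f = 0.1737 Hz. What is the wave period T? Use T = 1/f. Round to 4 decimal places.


T = 1 / f
T = 1 / 0.1737
T = 5.7571 s

5.7571


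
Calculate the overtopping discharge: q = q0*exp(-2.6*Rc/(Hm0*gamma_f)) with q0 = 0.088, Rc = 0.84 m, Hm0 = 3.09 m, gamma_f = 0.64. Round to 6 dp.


q = q0 * exp(-2.6 * Rc / (Hm0 * gamma_f))
Exponent = -2.6 * 0.84 / (3.09 * 0.64)
= -2.6 * 0.84 / 1.9776
= -1.104369
exp(-1.104369) = 0.331420
q = 0.088 * 0.331420
q = 0.029165 m^3/s/m

0.029165


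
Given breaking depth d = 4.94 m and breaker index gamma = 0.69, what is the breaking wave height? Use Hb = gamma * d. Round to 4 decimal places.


Hb = gamma * d
Hb = 0.69 * 4.94
Hb = 3.4086 m

3.4086


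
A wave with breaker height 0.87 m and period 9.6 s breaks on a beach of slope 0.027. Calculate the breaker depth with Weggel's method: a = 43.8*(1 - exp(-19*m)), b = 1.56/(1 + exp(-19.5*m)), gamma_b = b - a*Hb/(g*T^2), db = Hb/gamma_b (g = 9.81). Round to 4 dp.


a = 43.8 * (1 - exp(-19 * m))
exp(-19 * 0.027) = exp(-0.5130) = 0.598697
a = 43.8 * (1 - 0.598697) = 17.577081
b = 1.56 / (1 + exp(-19.5 * m))
exp(-19.5 * 0.027) = exp(-0.5265) = 0.590669
b = 1.56 / (1 + 0.590669) = 0.980720
Hb / (g * T^2) = 0.87 / (9.81 * 9.6^2) = 0.87 / 904.0896 = 0.00096229
gamma_b = b - a * Hb/(g*T^2) = 0.980720 - 17.577081 * 0.00096229 = 0.963805
db = Hb / gamma_b = 0.87 / 0.963805
db = 0.9027 m

0.9027


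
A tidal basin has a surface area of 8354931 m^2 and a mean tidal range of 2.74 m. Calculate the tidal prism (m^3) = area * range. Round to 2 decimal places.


Tidal prism = Area * Tidal range
P = 8354931 * 2.74
P = 22892510.94 m^3

22892510.94


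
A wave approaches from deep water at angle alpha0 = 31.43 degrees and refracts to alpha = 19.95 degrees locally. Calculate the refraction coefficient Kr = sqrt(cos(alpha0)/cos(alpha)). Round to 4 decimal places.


Kr = sqrt(cos(alpha0) / cos(alpha))
cos(31.43) = 0.853278
cos(19.95) = 0.939991
Kr = sqrt(0.853278 / 0.939991)
Kr = sqrt(0.907751)
Kr = 0.9528

0.9528


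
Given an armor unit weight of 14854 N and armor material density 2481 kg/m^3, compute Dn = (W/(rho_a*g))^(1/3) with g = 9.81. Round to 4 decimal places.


V = W / (rho_a * g)
V = 14854 / (2481 * 9.81)
V = 14854 / 24338.61
V = 0.610306 m^3
Dn = V^(1/3) = 0.610306^(1/3)
Dn = 0.8482 m

0.8482


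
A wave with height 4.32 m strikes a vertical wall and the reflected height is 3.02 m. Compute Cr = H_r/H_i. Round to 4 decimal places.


Cr = H_r / H_i
Cr = 3.02 / 4.32
Cr = 0.6991

0.6991


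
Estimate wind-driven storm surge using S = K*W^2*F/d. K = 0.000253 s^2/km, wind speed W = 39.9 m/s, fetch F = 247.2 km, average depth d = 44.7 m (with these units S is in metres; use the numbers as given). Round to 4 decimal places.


S = K * W^2 * F / d
W^2 = 39.9^2 = 1592.01
S = 0.000253 * 1592.01 * 247.2 / 44.7
Numerator = 0.000253 * 1592.01 * 247.2 = 99.566853
S = 99.566853 / 44.7 = 2.2274 m

2.2274


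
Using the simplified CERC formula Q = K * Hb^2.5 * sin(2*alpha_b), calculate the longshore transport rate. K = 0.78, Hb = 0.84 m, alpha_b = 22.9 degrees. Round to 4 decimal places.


Q = K * Hb^2.5 * sin(2 * alpha_b)
Hb^2.5 = 0.84^2.5 = 0.646693
sin(2 * 22.9) = sin(45.8) = 0.716911
Q = 0.78 * 0.646693 * 0.716911
Q = 0.3616 m^3/s

0.3616


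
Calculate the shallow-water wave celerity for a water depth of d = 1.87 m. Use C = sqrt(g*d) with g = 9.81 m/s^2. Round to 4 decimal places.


Using the shallow-water approximation:
C = sqrt(g * d) = sqrt(9.81 * 1.87)
C = sqrt(18.3447)
C = 4.2831 m/s

4.2831


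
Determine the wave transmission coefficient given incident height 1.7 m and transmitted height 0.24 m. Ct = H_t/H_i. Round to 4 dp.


Ct = H_t / H_i
Ct = 0.24 / 1.7
Ct = 0.1412

0.1412


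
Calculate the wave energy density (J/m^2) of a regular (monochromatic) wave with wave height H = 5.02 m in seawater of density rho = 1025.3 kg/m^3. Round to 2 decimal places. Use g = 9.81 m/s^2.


E = (1/8) * rho * g * H^2
E = (1/8) * 1025.3 * 9.81 * 5.02^2
E = 0.125 * 1025.3 * 9.81 * 25.2004
E = 31683.81 J/m^2

31683.81


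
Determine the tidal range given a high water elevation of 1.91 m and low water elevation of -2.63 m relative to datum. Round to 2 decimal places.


Tidal range = High water - Low water
Tidal range = 1.91 - (-2.63)
Tidal range = 4.54 m

4.54


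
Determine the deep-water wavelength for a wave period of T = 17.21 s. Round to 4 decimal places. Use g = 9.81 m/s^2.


L0 = g * T^2 / (2 * pi)
L0 = 9.81 * 17.21^2 / (2 * pi)
L0 = 9.81 * 296.1841 / 6.28319
L0 = 2905.5660 / 6.28319
L0 = 462.4352 m

462.4352


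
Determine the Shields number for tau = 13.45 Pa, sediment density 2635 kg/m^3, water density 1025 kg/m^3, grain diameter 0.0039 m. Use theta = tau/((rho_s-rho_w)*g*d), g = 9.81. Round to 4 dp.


theta = tau / ((rho_s - rho_w) * g * d)
rho_s - rho_w = 2635 - 1025 = 1610
Denominator = 1610 * 9.81 * 0.0039 = 61.596990
theta = 13.45 / 61.596990
theta = 0.2184

0.2184


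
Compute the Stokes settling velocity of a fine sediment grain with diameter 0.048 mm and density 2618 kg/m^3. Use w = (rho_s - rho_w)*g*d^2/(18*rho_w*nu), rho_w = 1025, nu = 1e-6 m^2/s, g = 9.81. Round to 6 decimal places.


w = (rho_s - rho_w) * g * d^2 / (18 * rho_w * nu)
d = 0.048 mm = 0.000048 m
rho_s - rho_w = 2618 - 1025 = 1593
Numerator = 1593 * 9.81 * (0.000048)^2 = 0.000036005368
Denominator = 18 * 1025 * 1e-6 = 0.018450
w = 0.001952 m/s

0.001952


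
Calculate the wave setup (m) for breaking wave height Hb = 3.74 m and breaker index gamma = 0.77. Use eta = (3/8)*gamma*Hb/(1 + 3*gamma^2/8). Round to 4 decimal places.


eta = (3/8) * gamma * Hb / (1 + 3*gamma^2/8)
Numerator = (3/8) * 0.77 * 3.74 = 1.079925
Denominator = 1 + 3*0.77^2/8 = 1 + 0.222338 = 1.222338
eta = 1.079925 / 1.222338
eta = 0.8835 m

0.8835


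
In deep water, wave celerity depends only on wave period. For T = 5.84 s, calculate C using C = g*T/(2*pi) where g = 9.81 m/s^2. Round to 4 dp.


We use the deep-water celerity formula:
C = g * T / (2 * pi)
C = 9.81 * 5.84 / (2 * 3.14159...)
C = 57.290400 / 6.283185
C = 9.1181 m/s

9.1181


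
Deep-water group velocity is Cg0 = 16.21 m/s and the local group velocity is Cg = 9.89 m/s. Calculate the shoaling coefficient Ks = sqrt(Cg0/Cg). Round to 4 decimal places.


Ks = sqrt(Cg0 / Cg)
Ks = sqrt(16.21 / 9.89)
Ks = sqrt(1.6390)
Ks = 1.2802

1.2802


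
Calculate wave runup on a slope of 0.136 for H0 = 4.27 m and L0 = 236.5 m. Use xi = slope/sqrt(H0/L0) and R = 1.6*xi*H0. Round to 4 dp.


xi = slope / sqrt(H0/L0)
H0/L0 = 4.27/236.5 = 0.018055
sqrt(0.018055) = 0.134369
xi = 0.136 / 0.134369 = 1.012140
R = 1.6 * xi * H0 = 1.6 * 1.012140 * 4.27
R = 6.9149 m

6.9149


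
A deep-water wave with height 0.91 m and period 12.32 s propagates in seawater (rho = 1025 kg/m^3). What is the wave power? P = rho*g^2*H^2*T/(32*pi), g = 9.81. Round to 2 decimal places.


P = rho * g^2 * H^2 * T / (32 * pi)
P = 1025 * 9.81^2 * 0.91^2 * 12.32 / (32 * pi)
P = 1025 * 96.2361 * 0.8281 * 12.32 / 100.53096
P = 10010.49 W/m

10010.49


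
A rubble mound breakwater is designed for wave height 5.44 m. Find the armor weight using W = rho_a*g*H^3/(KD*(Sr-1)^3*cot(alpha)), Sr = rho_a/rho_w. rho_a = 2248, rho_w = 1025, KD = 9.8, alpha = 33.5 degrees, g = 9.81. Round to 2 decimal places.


Sr = rho_a / rho_w = 2248 / 1025 = 2.193171
(Sr - 1) = 1.193171
(Sr - 1)^3 = 1.698665
cot(33.5) = 1 / tan(33.5) = 1 / 0.661886 = 1.510835
Numerator = 2248 * 9.81 * 5.44^3 = 3550275.1560
Denominator = 9.8 * 1.698665 * 1.510835 = 25.150750
W = 3550275.1560 / 25.150750
W = 141159.81 N

141159.81


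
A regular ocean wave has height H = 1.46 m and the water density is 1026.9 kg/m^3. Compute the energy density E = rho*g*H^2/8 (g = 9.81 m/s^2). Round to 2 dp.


E = (1/8) * rho * g * H^2
E = (1/8) * 1026.9 * 9.81 * 1.46^2
E = 0.125 * 1026.9 * 9.81 * 2.1316
E = 2684.19 J/m^2

2684.19


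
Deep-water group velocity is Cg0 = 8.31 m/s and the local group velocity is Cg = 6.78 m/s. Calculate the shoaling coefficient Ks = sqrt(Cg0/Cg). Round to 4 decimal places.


Ks = sqrt(Cg0 / Cg)
Ks = sqrt(8.31 / 6.78)
Ks = sqrt(1.2257)
Ks = 1.1071

1.1071


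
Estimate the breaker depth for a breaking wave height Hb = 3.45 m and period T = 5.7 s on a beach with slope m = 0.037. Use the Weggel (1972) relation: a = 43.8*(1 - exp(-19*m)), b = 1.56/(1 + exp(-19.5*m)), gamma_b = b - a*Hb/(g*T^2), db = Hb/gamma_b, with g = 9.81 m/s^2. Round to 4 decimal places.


a = 43.8 * (1 - exp(-19 * m))
exp(-19 * 0.037) = exp(-0.7030) = 0.495098
a = 43.8 * (1 - 0.495098) = 22.114717
b = 1.56 / (1 + exp(-19.5 * m))
exp(-19.5 * 0.037) = exp(-0.7215) = 0.486023
b = 1.56 / (1 + 0.486023) = 1.049782
Hb / (g * T^2) = 3.45 / (9.81 * 5.7^2) = 3.45 / 318.7269 = 0.01082431
gamma_b = b - a * Hb/(g*T^2) = 1.049782 - 22.114717 * 0.01082431 = 0.810405
db = Hb / gamma_b = 3.45 / 0.810405
db = 4.2571 m

4.2571


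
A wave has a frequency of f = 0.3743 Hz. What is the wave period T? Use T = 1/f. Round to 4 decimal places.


T = 1 / f
T = 1 / 0.3743
T = 2.6717 s

2.6717


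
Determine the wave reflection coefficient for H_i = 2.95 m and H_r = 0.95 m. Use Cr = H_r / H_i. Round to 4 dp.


Cr = H_r / H_i
Cr = 0.95 / 2.95
Cr = 0.3220

0.3220


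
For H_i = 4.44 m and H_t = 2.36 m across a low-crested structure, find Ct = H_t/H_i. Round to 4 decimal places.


Ct = H_t / H_i
Ct = 2.36 / 4.44
Ct = 0.5315

0.5315


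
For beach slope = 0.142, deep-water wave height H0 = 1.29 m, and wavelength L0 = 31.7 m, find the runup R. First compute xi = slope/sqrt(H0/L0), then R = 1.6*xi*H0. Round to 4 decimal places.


xi = slope / sqrt(H0/L0)
H0/L0 = 1.29/31.7 = 0.040694
sqrt(0.040694) = 0.201728
xi = 0.142 / 0.201728 = 0.703920
R = 1.6 * xi * H0 = 1.6 * 0.703920 * 1.29
R = 1.4529 m

1.4529


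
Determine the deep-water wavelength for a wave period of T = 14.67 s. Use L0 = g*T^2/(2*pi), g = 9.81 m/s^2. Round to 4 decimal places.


L0 = g * T^2 / (2 * pi)
L0 = 9.81 * 14.67^2 / (2 * pi)
L0 = 9.81 * 215.2089 / 6.28319
L0 = 2111.1993 / 6.28319
L0 = 336.0078 m

336.0078


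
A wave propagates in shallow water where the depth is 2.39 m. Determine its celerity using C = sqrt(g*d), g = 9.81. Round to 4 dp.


Using the shallow-water approximation:
C = sqrt(g * d) = sqrt(9.81 * 2.39)
C = sqrt(23.4459)
C = 4.8421 m/s

4.8421


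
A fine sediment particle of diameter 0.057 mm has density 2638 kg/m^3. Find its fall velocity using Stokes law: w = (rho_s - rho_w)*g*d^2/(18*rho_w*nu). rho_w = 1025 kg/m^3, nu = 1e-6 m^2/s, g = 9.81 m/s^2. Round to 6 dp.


w = (rho_s - rho_w) * g * d^2 / (18 * rho_w * nu)
d = 0.057 mm = 0.000057 m
rho_s - rho_w = 2638 - 1025 = 1613
Numerator = 1613 * 9.81 * (0.000057)^2 = 0.000051410649
Denominator = 18 * 1025 * 1e-6 = 0.018450
w = 0.002786 m/s

0.002786


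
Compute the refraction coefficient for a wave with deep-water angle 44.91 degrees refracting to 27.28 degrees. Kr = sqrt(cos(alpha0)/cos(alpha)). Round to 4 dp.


Kr = sqrt(cos(alpha0) / cos(alpha))
cos(44.91) = 0.708217
cos(27.28) = 0.888777
Kr = sqrt(0.708217 / 0.888777)
Kr = sqrt(0.796844)
Kr = 0.8927

0.8927


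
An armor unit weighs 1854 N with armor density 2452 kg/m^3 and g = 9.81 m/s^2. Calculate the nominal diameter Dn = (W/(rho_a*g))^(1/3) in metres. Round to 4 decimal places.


V = W / (rho_a * g)
V = 1854 / (2452 * 9.81)
V = 1854 / 24054.12
V = 0.077076 m^3
Dn = V^(1/3) = 0.077076^(1/3)
Dn = 0.4256 m

0.4256


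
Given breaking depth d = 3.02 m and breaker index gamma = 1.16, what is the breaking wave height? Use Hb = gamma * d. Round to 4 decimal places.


Hb = gamma * d
Hb = 1.16 * 3.02
Hb = 3.5032 m

3.5032


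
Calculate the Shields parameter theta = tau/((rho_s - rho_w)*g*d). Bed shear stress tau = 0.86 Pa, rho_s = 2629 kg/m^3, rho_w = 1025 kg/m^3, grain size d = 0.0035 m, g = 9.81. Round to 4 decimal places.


theta = tau / ((rho_s - rho_w) * g * d)
rho_s - rho_w = 2629 - 1025 = 1604
Denominator = 1604 * 9.81 * 0.0035 = 55.073340
theta = 0.86 / 55.073340
theta = 0.0156

0.0156


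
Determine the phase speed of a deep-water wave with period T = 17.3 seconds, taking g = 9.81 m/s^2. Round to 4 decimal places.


We use the deep-water celerity formula:
C = g * T / (2 * pi)
C = 9.81 * 17.3 / (2 * 3.14159...)
C = 169.713000 / 6.283185
C = 27.0107 m/s

27.0107


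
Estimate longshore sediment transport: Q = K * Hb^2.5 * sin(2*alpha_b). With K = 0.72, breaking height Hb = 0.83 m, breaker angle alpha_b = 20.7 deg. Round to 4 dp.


Q = K * Hb^2.5 * sin(2 * alpha_b)
Hb^2.5 = 0.83^2.5 = 0.627618
sin(2 * 20.7) = sin(41.4) = 0.661312
Q = 0.72 * 0.627618 * 0.661312
Q = 0.2988 m^3/s

0.2988


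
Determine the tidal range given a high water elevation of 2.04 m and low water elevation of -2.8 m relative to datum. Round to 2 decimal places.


Tidal range = High water - Low water
Tidal range = 2.04 - (-2.8)
Tidal range = 4.84 m

4.84


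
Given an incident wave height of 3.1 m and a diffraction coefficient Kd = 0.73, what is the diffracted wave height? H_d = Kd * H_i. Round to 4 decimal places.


H_d = Kd * H_i
H_d = 0.73 * 3.1
H_d = 2.2630 m

2.2630


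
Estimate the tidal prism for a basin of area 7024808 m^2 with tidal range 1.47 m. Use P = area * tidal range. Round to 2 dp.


Tidal prism = Area * Tidal range
P = 7024808 * 1.47
P = 10326467.76 m^3

10326467.76


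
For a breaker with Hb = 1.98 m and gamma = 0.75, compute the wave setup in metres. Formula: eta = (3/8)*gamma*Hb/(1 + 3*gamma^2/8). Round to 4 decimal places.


eta = (3/8) * gamma * Hb / (1 + 3*gamma^2/8)
Numerator = (3/8) * 0.75 * 1.98 = 0.556875
Denominator = 1 + 3*0.75^2/8 = 1 + 0.210938 = 1.210938
eta = 0.556875 / 1.210938
eta = 0.4599 m

0.4599


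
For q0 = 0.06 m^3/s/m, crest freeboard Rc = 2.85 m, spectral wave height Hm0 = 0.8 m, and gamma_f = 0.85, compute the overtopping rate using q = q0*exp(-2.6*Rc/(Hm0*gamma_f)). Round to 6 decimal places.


q = q0 * exp(-2.6 * Rc / (Hm0 * gamma_f))
Exponent = -2.6 * 2.85 / (0.8 * 0.85)
= -2.6 * 2.85 / 0.6800
= -10.897059
exp(-10.897059) = 0.000019
q = 0.06 * 0.000019
q = 0.000001 m^3/s/m

0.000001


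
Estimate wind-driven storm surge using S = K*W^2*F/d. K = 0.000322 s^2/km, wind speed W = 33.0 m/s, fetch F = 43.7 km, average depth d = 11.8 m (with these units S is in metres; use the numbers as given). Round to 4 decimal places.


S = K * W^2 * F / d
W^2 = 33.0^2 = 1089.00
S = 0.000322 * 1089.00 * 43.7 / 11.8
Numerator = 0.000322 * 1089.00 * 43.7 = 15.323755
S = 15.323755 / 11.8 = 1.2986 m

1.2986


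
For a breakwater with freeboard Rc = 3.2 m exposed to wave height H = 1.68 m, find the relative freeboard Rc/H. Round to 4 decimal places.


Relative freeboard = Rc / H
= 3.2 / 1.68
= 1.9048

1.9048


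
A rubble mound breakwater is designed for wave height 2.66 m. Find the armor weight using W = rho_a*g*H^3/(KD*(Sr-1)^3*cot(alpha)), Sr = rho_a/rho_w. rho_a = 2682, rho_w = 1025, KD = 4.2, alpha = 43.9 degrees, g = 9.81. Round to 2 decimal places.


Sr = rho_a / rho_w = 2682 / 1025 = 2.616585
(Sr - 1) = 1.616585
(Sr - 1)^3 = 4.224701
cot(43.9) = 1 / tan(43.9) = 1 / 0.962322 = 1.039154
Numerator = 2682 * 9.81 * 2.66^3 = 495190.9406
Denominator = 4.2 * 4.224701 * 1.039154 = 18.438476
W = 495190.9406 / 18.438476
W = 26856.39 N

26856.39


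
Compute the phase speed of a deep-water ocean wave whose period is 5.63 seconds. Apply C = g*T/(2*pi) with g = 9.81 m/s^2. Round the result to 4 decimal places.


We use the deep-water celerity formula:
C = g * T / (2 * pi)
C = 9.81 * 5.63 / (2 * 3.14159...)
C = 55.230300 / 6.283185
C = 8.7902 m/s

8.7902


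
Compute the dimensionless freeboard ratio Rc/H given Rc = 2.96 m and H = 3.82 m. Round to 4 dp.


Relative freeboard = Rc / H
= 2.96 / 3.82
= 0.7749

0.7749


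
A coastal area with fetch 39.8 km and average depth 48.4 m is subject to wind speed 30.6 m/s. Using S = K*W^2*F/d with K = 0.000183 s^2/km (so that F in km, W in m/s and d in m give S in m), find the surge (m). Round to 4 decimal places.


S = K * W^2 * F / d
W^2 = 30.6^2 = 936.36
S = 0.000183 * 936.36 * 39.8 / 48.4
Numerator = 0.000183 * 936.36 * 39.8 = 6.819884
S = 6.819884 / 48.4 = 0.1409 m

0.1409


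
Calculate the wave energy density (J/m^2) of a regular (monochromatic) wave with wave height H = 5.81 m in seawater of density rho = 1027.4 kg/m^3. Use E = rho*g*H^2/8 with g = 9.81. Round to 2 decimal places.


E = (1/8) * rho * g * H^2
E = (1/8) * 1027.4 * 9.81 * 5.81^2
E = 0.125 * 1027.4 * 9.81 * 33.7561
E = 42527.60 J/m^2

42527.60


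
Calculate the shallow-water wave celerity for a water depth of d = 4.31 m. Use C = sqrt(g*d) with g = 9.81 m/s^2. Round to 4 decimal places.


Using the shallow-water approximation:
C = sqrt(g * d) = sqrt(9.81 * 4.31)
C = sqrt(42.2811)
C = 6.5024 m/s

6.5024


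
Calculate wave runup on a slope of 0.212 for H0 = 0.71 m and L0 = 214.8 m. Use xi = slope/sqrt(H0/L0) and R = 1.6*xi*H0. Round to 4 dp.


xi = slope / sqrt(H0/L0)
H0/L0 = 0.71/214.8 = 0.003305
sqrt(0.003305) = 0.057493
xi = 0.212 / 0.057493 = 3.687430
R = 1.6 * xi * H0 = 1.6 * 3.687430 * 0.71
R = 4.1889 m

4.1889


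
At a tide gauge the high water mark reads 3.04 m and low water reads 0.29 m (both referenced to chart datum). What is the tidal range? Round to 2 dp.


Tidal range = High water - Low water
Tidal range = 3.04 - (0.29)
Tidal range = 2.75 m

2.75


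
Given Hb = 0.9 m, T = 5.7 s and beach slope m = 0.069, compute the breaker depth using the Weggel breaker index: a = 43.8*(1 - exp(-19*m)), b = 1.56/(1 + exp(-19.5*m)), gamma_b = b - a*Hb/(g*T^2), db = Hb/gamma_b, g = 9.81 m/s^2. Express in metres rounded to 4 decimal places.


a = 43.8 * (1 - exp(-19 * m))
exp(-19 * 0.069) = exp(-1.3110) = 0.269550
a = 43.8 * (1 - 0.269550) = 31.993694
b = 1.56 / (1 + exp(-19.5 * m))
exp(-19.5 * 0.069) = exp(-1.3455) = 0.260409
b = 1.56 / (1 + 0.260409) = 1.237693
Hb / (g * T^2) = 0.9 / (9.81 * 5.7^2) = 0.9 / 318.7269 = 0.00282373
gamma_b = b - a * Hb/(g*T^2) = 1.237693 - 31.993694 * 0.00282373 = 1.147351
db = Hb / gamma_b = 0.9 / 1.147351
db = 0.7844 m

0.7844


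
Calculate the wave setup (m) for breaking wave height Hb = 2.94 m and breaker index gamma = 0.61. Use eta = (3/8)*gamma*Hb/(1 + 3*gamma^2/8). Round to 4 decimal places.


eta = (3/8) * gamma * Hb / (1 + 3*gamma^2/8)
Numerator = (3/8) * 0.61 * 2.94 = 0.672525
Denominator = 1 + 3*0.61^2/8 = 1 + 0.139538 = 1.139538
eta = 0.672525 / 1.139538
eta = 0.5902 m

0.5902


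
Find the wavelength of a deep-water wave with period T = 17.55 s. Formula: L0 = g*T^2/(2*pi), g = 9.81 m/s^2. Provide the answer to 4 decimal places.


L0 = g * T^2 / (2 * pi)
L0 = 9.81 * 17.55^2 / (2 * pi)
L0 = 9.81 * 308.0025 / 6.28319
L0 = 3021.5045 / 6.28319
L0 = 480.8874 m

480.8874


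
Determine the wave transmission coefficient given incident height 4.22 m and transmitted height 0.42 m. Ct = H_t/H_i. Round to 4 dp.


Ct = H_t / H_i
Ct = 0.42 / 4.22
Ct = 0.0995

0.0995


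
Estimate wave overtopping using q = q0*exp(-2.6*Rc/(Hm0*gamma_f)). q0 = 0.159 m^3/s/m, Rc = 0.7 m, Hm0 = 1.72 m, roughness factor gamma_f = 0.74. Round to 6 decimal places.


q = q0 * exp(-2.6 * Rc / (Hm0 * gamma_f))
Exponent = -2.6 * 0.7 / (1.72 * 0.74)
= -2.6 * 0.7 / 1.2728
= -1.429918
exp(-1.429918) = 0.239328
q = 0.159 * 0.239328
q = 0.038053 m^3/s/m

0.038053


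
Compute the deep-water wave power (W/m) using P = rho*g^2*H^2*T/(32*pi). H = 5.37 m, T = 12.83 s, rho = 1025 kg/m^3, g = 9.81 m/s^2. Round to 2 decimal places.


P = rho * g^2 * H^2 * T / (32 * pi)
P = 1025 * 9.81^2 * 5.37^2 * 12.83 / (32 * pi)
P = 1025 * 96.2361 * 28.8369 * 12.83 / 100.53096
P = 363025.60 W/m

363025.60


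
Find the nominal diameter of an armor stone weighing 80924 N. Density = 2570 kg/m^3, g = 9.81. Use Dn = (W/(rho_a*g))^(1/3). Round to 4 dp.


V = W / (rho_a * g)
V = 80924 / (2570 * 9.81)
V = 80924 / 25211.70
V = 3.209780 m^3
Dn = V^(1/3) = 3.209780^(1/3)
Dn = 1.4751 m

1.4751


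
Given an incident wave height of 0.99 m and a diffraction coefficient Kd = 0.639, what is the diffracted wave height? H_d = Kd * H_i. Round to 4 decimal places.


H_d = Kd * H_i
H_d = 0.639 * 0.99
H_d = 0.6326 m

0.6326


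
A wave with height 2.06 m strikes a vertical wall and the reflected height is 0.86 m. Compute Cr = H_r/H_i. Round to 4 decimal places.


Cr = H_r / H_i
Cr = 0.86 / 2.06
Cr = 0.4175

0.4175


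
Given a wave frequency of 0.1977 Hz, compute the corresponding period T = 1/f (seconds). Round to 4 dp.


T = 1 / f
T = 1 / 0.1977
T = 5.0582 s

5.0582


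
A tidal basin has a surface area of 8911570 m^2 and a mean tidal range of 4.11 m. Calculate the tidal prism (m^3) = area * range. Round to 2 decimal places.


Tidal prism = Area * Tidal range
P = 8911570 * 4.11
P = 36626552.70 m^3

36626552.70


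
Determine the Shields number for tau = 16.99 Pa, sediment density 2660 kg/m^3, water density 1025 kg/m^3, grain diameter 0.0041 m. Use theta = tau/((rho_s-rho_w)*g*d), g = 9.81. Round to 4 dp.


theta = tau / ((rho_s - rho_w) * g * d)
rho_s - rho_w = 2660 - 1025 = 1635
Denominator = 1635 * 9.81 * 0.0041 = 65.761335
theta = 16.99 / 65.761335
theta = 0.2584

0.2584


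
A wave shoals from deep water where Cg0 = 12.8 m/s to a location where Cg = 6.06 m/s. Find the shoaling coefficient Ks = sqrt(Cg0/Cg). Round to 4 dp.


Ks = sqrt(Cg0 / Cg)
Ks = sqrt(12.8 / 6.06)
Ks = sqrt(2.1122)
Ks = 1.4533

1.4533


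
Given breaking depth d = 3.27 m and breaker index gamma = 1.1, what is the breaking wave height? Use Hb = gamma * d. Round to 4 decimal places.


Hb = gamma * d
Hb = 1.1 * 3.27
Hb = 3.5970 m

3.5970


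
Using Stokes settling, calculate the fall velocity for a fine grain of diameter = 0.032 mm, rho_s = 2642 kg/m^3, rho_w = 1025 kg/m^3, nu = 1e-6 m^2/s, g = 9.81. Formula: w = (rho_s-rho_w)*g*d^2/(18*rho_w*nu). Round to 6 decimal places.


w = (rho_s - rho_w) * g * d^2 / (18 * rho_w * nu)
d = 0.032 mm = 0.000032 m
rho_s - rho_w = 2642 - 1025 = 1617
Numerator = 1617 * 9.81 * (0.000032)^2 = 0.000016243476
Denominator = 18 * 1025 * 1e-6 = 0.018450
w = 0.000880 m/s

0.000880


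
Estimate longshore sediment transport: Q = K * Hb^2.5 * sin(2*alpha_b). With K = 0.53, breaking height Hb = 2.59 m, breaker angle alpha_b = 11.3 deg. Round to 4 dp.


Q = K * Hb^2.5 * sin(2 * alpha_b)
Hb^2.5 = 2.59^2.5 = 10.795665
sin(2 * 11.3) = sin(22.6) = 0.384295
Q = 0.53 * 10.795665 * 0.384295
Q = 2.1988 m^3/s

2.1988


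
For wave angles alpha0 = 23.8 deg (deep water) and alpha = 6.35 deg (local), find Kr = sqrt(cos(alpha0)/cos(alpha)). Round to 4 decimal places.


Kr = sqrt(cos(alpha0) / cos(alpha))
cos(23.8) = 0.914960
cos(6.35) = 0.993865
Kr = sqrt(0.914960 / 0.993865)
Kr = sqrt(0.920608)
Kr = 0.9595

0.9595


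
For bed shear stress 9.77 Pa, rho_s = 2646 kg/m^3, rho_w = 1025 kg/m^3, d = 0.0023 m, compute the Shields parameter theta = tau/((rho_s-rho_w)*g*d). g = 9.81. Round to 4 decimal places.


theta = tau / ((rho_s - rho_w) * g * d)
rho_s - rho_w = 2646 - 1025 = 1621
Denominator = 1621 * 9.81 * 0.0023 = 36.574623
theta = 9.77 / 36.574623
theta = 0.2671

0.2671


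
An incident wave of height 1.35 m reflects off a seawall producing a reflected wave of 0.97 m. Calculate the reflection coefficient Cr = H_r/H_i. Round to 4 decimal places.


Cr = H_r / H_i
Cr = 0.97 / 1.35
Cr = 0.7185

0.7185


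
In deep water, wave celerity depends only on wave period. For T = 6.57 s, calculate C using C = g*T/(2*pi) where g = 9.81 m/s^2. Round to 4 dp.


We use the deep-water celerity formula:
C = g * T / (2 * pi)
C = 9.81 * 6.57 / (2 * 3.14159...)
C = 64.451700 / 6.283185
C = 10.2578 m/s

10.2578


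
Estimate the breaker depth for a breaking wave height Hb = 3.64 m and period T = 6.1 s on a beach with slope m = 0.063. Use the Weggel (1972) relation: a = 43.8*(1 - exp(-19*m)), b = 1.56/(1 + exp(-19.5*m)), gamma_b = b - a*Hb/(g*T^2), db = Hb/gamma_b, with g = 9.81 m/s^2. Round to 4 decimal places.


a = 43.8 * (1 - exp(-19 * m))
exp(-19 * 0.063) = exp(-1.1970) = 0.302099
a = 43.8 * (1 - 0.302099) = 30.568057
b = 1.56 / (1 + exp(-19.5 * m))
exp(-19.5 * 0.063) = exp(-1.2285) = 0.292731
b = 1.56 / (1 + 0.292731) = 1.206747
Hb / (g * T^2) = 3.64 / (9.81 * 6.1^2) = 3.64 / 365.0301 = 0.00997178
gamma_b = b - a * Hb/(g*T^2) = 1.206747 - 30.568057 * 0.00997178 = 0.901929
db = Hb / gamma_b = 3.64 / 0.901929
db = 4.0358 m

4.0358


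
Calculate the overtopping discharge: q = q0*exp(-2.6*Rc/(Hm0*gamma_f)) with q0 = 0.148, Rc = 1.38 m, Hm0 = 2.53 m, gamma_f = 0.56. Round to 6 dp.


q = q0 * exp(-2.6 * Rc / (Hm0 * gamma_f))
Exponent = -2.6 * 1.38 / (2.53 * 0.56)
= -2.6 * 1.38 / 1.4168
= -2.532468
exp(-2.532468) = 0.079463
q = 0.148 * 0.079463
q = 0.011760 m^3/s/m

0.011760


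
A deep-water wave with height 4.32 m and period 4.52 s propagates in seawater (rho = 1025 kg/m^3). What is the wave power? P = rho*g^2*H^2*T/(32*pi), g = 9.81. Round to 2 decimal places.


P = rho * g^2 * H^2 * T / (32 * pi)
P = 1025 * 9.81^2 * 4.32^2 * 4.52 / (32 * pi)
P = 1025 * 96.2361 * 18.6624 * 4.52 / 100.53096
P = 82769.05 W/m

82769.05


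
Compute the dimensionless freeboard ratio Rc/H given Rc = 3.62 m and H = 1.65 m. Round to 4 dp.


Relative freeboard = Rc / H
= 3.62 / 1.65
= 2.1939

2.1939


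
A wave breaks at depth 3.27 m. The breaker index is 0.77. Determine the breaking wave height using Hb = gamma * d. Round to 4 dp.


Hb = gamma * d
Hb = 0.77 * 3.27
Hb = 2.5179 m

2.5179


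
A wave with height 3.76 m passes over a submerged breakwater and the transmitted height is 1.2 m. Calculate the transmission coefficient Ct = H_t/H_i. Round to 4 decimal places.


Ct = H_t / H_i
Ct = 1.2 / 3.76
Ct = 0.3191

0.3191


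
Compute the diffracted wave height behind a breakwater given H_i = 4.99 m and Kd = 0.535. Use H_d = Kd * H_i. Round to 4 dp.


H_d = Kd * H_i
H_d = 0.535 * 4.99
H_d = 2.6697 m

2.6697


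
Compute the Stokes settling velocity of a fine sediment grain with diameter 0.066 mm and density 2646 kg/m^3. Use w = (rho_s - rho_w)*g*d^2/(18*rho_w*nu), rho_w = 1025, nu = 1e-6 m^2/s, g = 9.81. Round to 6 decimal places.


w = (rho_s - rho_w) * g * d^2 / (18 * rho_w * nu)
d = 0.066 mm = 0.000066 m
rho_s - rho_w = 2646 - 1025 = 1621
Numerator = 1621 * 9.81 * (0.000066)^2 = 0.000069269156
Denominator = 18 * 1025 * 1e-6 = 0.018450
w = 0.003754 m/s

0.003754


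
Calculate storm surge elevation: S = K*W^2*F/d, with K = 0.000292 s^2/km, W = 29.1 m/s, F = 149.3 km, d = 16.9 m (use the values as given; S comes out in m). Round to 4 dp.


S = K * W^2 * F / d
W^2 = 29.1^2 = 846.81
S = 0.000292 * 846.81 * 149.3 / 16.9
Numerator = 0.000292 * 846.81 * 149.3 = 36.917190
S = 36.917190 / 16.9 = 2.1844 m

2.1844


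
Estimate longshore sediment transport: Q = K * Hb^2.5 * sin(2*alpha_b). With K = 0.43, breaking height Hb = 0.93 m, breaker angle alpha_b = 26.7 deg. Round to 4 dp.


Q = K * Hb^2.5 * sin(2 * alpha_b)
Hb^2.5 = 0.93^2.5 = 0.834079
sin(2 * 26.7) = sin(53.4) = 0.802817
Q = 0.43 * 0.834079 * 0.802817
Q = 0.2879 m^3/s

0.2879


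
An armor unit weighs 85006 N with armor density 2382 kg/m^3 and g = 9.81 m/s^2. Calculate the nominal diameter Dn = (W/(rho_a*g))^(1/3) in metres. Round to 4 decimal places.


V = W / (rho_a * g)
V = 85006 / (2382 * 9.81)
V = 85006 / 23367.42
V = 3.637800 m^3
Dn = V^(1/3) = 3.637800^(1/3)
Dn = 1.5380 m

1.5380


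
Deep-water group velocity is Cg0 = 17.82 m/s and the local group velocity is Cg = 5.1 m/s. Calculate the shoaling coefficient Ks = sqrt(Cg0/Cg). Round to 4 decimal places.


Ks = sqrt(Cg0 / Cg)
Ks = sqrt(17.82 / 5.1)
Ks = sqrt(3.4941)
Ks = 1.8693

1.8693


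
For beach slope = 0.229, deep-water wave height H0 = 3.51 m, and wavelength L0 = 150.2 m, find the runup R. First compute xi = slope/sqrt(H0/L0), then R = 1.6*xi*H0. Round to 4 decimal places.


xi = slope / sqrt(H0/L0)
H0/L0 = 3.51/150.2 = 0.023369
sqrt(0.023369) = 0.152869
xi = 0.229 / 0.152869 = 1.498018
R = 1.6 * xi * H0 = 1.6 * 1.498018 * 3.51
R = 8.4129 m

8.4129


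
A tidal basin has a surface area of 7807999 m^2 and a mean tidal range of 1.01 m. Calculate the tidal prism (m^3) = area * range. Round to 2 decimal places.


Tidal prism = Area * Tidal range
P = 7807999 * 1.01
P = 7886078.99 m^3

7886078.99


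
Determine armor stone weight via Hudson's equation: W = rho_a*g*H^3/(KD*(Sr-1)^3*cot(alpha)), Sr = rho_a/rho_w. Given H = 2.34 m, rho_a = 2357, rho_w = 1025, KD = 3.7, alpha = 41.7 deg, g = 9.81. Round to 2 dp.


Sr = rho_a / rho_w = 2357 / 1025 = 2.299512
(Sr - 1) = 1.299512
(Sr - 1)^3 = 2.194528
cot(41.7) = 1 / tan(41.7) = 1 / 0.890967 = 1.122375
Numerator = 2357 * 9.81 * 2.34^3 = 296262.1445
Denominator = 3.7 * 2.194528 * 1.122375 = 9.113411
W = 296262.1445 / 9.113411
W = 32508.37 N

32508.37


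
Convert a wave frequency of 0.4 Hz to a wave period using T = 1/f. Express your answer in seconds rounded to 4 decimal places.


T = 1 / f
T = 1 / 0.4
T = 2.5000 s

2.5000


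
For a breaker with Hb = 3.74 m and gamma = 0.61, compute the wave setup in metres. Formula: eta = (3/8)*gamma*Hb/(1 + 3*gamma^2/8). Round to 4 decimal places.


eta = (3/8) * gamma * Hb / (1 + 3*gamma^2/8)
Numerator = (3/8) * 0.61 * 3.74 = 0.855525
Denominator = 1 + 3*0.61^2/8 = 1 + 0.139538 = 1.139538
eta = 0.855525 / 1.139538
eta = 0.7508 m

0.7508


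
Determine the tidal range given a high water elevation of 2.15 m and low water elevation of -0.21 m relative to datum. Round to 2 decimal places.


Tidal range = High water - Low water
Tidal range = 2.15 - (-0.21)
Tidal range = 2.36 m

2.36


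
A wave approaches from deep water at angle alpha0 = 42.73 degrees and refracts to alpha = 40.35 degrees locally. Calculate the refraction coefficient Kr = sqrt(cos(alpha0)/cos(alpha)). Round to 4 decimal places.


Kr = sqrt(cos(alpha0) / cos(alpha))
cos(42.73) = 0.734559
cos(40.35) = 0.762104
Kr = sqrt(0.734559 / 0.762104)
Kr = sqrt(0.963858)
Kr = 0.9818

0.9818


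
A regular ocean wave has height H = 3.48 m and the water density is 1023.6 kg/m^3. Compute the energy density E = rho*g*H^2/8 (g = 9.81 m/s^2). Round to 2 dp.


E = (1/8) * rho * g * H^2
E = (1/8) * 1023.6 * 9.81 * 3.48^2
E = 0.125 * 1023.6 * 9.81 * 12.1104
E = 15200.85 J/m^2

15200.85


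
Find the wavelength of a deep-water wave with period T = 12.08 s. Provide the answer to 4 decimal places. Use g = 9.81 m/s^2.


L0 = g * T^2 / (2 * pi)
L0 = 9.81 * 12.08^2 / (2 * pi)
L0 = 9.81 * 145.9264 / 6.28319
L0 = 1431.5380 / 6.28319
L0 = 227.8363 m

227.8363


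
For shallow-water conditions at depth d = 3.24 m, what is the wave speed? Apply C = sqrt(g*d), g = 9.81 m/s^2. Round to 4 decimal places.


Using the shallow-water approximation:
C = sqrt(g * d) = sqrt(9.81 * 3.24)
C = sqrt(31.7844)
C = 5.6378 m/s

5.6378


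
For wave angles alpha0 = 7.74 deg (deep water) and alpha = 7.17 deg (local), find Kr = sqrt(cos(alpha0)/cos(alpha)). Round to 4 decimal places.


Kr = sqrt(cos(alpha0) / cos(alpha))
cos(7.74) = 0.990889
cos(7.17) = 0.992180
Kr = sqrt(0.990889 / 0.992180)
Kr = sqrt(0.998699)
Kr = 0.9993

0.9993


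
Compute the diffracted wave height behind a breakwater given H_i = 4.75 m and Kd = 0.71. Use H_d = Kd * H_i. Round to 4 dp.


H_d = Kd * H_i
H_d = 0.71 * 4.75
H_d = 3.3725 m

3.3725


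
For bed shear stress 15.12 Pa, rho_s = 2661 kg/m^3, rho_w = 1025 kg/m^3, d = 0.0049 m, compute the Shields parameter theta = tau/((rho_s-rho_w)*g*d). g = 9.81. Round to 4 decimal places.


theta = tau / ((rho_s - rho_w) * g * d)
rho_s - rho_w = 2661 - 1025 = 1636
Denominator = 1636 * 9.81 * 0.0049 = 78.640884
theta = 15.12 / 78.640884
theta = 0.1923

0.1923


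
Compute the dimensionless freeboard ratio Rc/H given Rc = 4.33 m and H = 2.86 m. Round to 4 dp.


Relative freeboard = Rc / H
= 4.33 / 2.86
= 1.5140

1.5140


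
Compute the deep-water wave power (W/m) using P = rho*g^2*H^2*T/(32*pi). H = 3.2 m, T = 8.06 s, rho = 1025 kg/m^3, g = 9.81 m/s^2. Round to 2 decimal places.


P = rho * g^2 * H^2 * T / (32 * pi)
P = 1025 * 9.81^2 * 3.2^2 * 8.06 / (32 * pi)
P = 1025 * 96.2361 * 10.2400 * 8.06 / 100.53096
P = 80983.59 W/m

80983.59


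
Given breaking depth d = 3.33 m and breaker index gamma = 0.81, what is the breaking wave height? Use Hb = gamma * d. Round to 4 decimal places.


Hb = gamma * d
Hb = 0.81 * 3.33
Hb = 2.6973 m

2.6973


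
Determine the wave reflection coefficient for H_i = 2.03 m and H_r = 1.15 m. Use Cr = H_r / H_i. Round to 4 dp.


Cr = H_r / H_i
Cr = 1.15 / 2.03
Cr = 0.5665

0.5665


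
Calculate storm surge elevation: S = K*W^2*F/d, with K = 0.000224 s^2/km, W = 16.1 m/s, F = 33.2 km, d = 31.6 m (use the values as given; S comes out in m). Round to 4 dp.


S = K * W^2 * F / d
W^2 = 16.1^2 = 259.21
S = 0.000224 * 259.21 * 33.2 / 31.6
Numerator = 0.000224 * 259.21 * 33.2 = 1.927693
S = 1.927693 / 31.6 = 0.0610 m

0.0610


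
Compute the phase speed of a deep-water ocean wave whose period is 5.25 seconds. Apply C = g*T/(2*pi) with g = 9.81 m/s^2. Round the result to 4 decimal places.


We use the deep-water celerity formula:
C = g * T / (2 * pi)
C = 9.81 * 5.25 / (2 * 3.14159...)
C = 51.502500 / 6.283185
C = 8.1969 m/s

8.1969


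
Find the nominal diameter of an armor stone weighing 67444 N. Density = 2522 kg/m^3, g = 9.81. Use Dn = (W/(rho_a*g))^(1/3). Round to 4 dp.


V = W / (rho_a * g)
V = 67444 / (2522 * 9.81)
V = 67444 / 24740.82
V = 2.726021 m^3
Dn = V^(1/3) = 2.726021^(1/3)
Dn = 1.3969 m

1.3969


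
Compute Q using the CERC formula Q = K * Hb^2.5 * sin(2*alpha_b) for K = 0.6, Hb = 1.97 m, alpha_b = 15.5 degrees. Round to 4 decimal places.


Q = K * Hb^2.5 * sin(2 * alpha_b)
Hb^2.5 = 1.97^2.5 = 5.447103
sin(2 * 15.5) = sin(31.0) = 0.515038
Q = 0.6 * 5.447103 * 0.515038
Q = 1.6833 m^3/s

1.6833


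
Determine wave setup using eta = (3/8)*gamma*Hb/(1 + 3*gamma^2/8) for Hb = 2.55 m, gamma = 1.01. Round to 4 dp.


eta = (3/8) * gamma * Hb / (1 + 3*gamma^2/8)
Numerator = (3/8) * 1.01 * 2.55 = 0.965812
Denominator = 1 + 3*1.01^2/8 = 1 + 0.382538 = 1.382538
eta = 0.965812 / 1.382538
eta = 0.6986 m

0.6986


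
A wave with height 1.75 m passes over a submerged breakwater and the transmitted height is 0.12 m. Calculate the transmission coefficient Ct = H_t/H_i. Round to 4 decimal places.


Ct = H_t / H_i
Ct = 0.12 / 1.75
Ct = 0.0686

0.0686


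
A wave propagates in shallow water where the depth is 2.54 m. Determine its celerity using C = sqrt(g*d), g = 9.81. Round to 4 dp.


Using the shallow-water approximation:
C = sqrt(g * d) = sqrt(9.81 * 2.54)
C = sqrt(24.9174)
C = 4.9917 m/s

4.9917


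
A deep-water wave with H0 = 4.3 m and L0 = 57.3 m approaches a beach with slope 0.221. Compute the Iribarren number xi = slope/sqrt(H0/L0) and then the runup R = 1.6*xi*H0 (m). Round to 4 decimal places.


xi = slope / sqrt(H0/L0)
H0/L0 = 4.3/57.3 = 0.075044
sqrt(0.075044) = 0.273941
xi = 0.221 / 0.273941 = 0.806743
R = 1.6 * xi * H0 = 1.6 * 0.806743 * 4.3
R = 5.5504 m

5.5504


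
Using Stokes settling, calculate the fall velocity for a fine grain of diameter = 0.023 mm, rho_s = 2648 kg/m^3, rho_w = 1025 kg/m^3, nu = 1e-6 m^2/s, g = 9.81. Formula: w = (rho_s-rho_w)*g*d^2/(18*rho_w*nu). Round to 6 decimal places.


w = (rho_s - rho_w) * g * d^2 / (18 * rho_w * nu)
d = 0.023 mm = 0.000023 m
rho_s - rho_w = 2648 - 1025 = 1623
Numerator = 1623 * 9.81 * (0.000023)^2 = 0.000008422542
Denominator = 18 * 1025 * 1e-6 = 0.018450
w = 0.000457 m/s

0.000457


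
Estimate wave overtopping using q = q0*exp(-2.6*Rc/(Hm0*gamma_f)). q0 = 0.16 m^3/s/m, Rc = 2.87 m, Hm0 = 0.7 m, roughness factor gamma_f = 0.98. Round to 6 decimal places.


q = q0 * exp(-2.6 * Rc / (Hm0 * gamma_f))
Exponent = -2.6 * 2.87 / (0.7 * 0.98)
= -2.6 * 2.87 / 0.6860
= -10.877551
exp(-10.877551) = 0.000019
q = 0.16 * 0.000019
q = 0.000003 m^3/s/m

0.000003


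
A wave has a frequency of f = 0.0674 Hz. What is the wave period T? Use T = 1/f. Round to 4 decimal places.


T = 1 / f
T = 1 / 0.0674
T = 14.8368 s

14.8368


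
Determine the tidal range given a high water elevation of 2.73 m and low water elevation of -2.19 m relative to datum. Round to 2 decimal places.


Tidal range = High water - Low water
Tidal range = 2.73 - (-2.19)
Tidal range = 4.92 m

4.92


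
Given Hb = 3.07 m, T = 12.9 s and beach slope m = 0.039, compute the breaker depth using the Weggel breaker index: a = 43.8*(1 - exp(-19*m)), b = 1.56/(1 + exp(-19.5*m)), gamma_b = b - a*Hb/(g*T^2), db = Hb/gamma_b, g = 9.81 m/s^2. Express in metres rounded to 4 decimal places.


a = 43.8 * (1 - exp(-19 * m))
exp(-19 * 0.039) = exp(-0.7410) = 0.476637
a = 43.8 * (1 - 0.476637) = 22.923298
b = 1.56 / (1 + exp(-19.5 * m))
exp(-19.5 * 0.039) = exp(-0.7605) = 0.467433
b = 1.56 / (1 + 0.467433) = 1.063081
Hb / (g * T^2) = 3.07 / (9.81 * 12.9^2) = 3.07 / 1632.4821 = 0.00188057
gamma_b = b - a * Hb/(g*T^2) = 1.063081 - 22.923298 * 0.00188057 = 1.019972
db = Hb / gamma_b = 3.07 / 1.019972
db = 3.0099 m

3.0099


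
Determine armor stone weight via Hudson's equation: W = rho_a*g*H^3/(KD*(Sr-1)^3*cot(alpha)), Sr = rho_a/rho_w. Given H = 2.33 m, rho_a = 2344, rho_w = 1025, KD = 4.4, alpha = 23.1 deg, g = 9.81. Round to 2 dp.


Sr = rho_a / rho_w = 2344 / 1025 = 2.286829
(Sr - 1) = 1.286829
(Sr - 1)^3 = 2.130899
cot(23.1) = 1 / tan(23.1) = 1 / 0.426536 = 2.344467
Numerator = 2344 * 9.81 * 2.33^3 = 290866.9506
Denominator = 4.4 * 2.130899 * 2.344467 = 21.981616
W = 290866.9506 / 21.981616
W = 13232.28 N

13232.28


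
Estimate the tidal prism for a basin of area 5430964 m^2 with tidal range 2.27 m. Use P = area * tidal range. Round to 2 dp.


Tidal prism = Area * Tidal range
P = 5430964 * 2.27
P = 12328288.28 m^3

12328288.28


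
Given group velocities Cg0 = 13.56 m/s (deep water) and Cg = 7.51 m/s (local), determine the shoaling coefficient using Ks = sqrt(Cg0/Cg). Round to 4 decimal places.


Ks = sqrt(Cg0 / Cg)
Ks = sqrt(13.56 / 7.51)
Ks = sqrt(1.8056)
Ks = 1.3437

1.3437


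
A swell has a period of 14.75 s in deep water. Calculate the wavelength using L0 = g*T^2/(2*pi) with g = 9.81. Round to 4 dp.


L0 = g * T^2 / (2 * pi)
L0 = 9.81 * 14.75^2 / (2 * pi)
L0 = 9.81 * 217.5625 / 6.28319
L0 = 2134.2881 / 6.28319
L0 = 339.6825 m

339.6825
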